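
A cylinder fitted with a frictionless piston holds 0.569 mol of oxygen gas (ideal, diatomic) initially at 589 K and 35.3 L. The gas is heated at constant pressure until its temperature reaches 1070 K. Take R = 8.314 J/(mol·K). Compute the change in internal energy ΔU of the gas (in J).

5690 J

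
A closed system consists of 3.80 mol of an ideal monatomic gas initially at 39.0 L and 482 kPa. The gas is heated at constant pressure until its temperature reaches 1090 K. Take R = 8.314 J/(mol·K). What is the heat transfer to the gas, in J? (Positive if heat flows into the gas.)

39100 J

T₁ = P₁V₁/(nR) = 482×39.0/(3.80×8.314) = 595 K.
Isobaric: P stays 482 kPa; V/T = const ⇒ T₂ = 1090 K, V₂ = 71.4 L.
W = PΔV = 482×(71.4−39.0) kPa·L = 15600 J.
ΔU = nCvΔT = 3.80×12.5×(1090−595) = 23500 J.
Q = ΔU + W = nCpΔT = 39100 J.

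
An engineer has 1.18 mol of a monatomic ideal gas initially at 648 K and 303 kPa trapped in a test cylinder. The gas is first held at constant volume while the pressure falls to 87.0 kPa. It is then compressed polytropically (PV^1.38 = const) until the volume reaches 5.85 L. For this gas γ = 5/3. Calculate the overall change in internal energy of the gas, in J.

-5090 J

V₁ = nRT₁/P₁ = 1.18×8.314×648/303 = 21.0 L.
Step 1 — Isochoric: V stays 21.0 L; P/T = const ⇒ T₂ = 186 K, P₂ = 87.0 kPa.
W = 0 (no volume change).
ΔU = nCvΔT = 1.18×12.5×(186−648) = -6800 J.
Q = ΔU = -6800 J.
State after step 1: P = 87.0 kPa, V = 21.0 L, T = 186 K.
Step 2 — Polytropic n=1.38: T₂ = T₁(V₁/V₂)^(n−1) = 186×(3.59)^0.38 = 302 K; P₂ = P₁(V₁/V₂)^n = 507 kPa.
W = (P₁V₁−P₂V₂)/(n−1) = (87.0×21.0−507×5.85)/0.38 = -3000 J.
ΔU = nCvΔT = 1.18×12.5×(302−186) = 1710 J.
Q = ΔU + W = -1290 J.
Net over both steps: W = -3000 J, Q = -8090 J, ΔU = -5090 J.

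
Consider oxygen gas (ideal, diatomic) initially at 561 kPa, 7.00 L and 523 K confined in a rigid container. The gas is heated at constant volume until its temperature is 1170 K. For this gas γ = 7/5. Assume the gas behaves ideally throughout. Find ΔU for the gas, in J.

n = P₁V₁/(RT₁) = 561×7.00/(8.314×523) = 0.903 mol.
Isochoric: V stays 7.00 L; P/T = const ⇒ T₂ = 1170 K, P₂ = 1260 kPa.
For an ideal gas ΔU = nCvΔT with Cv = (5/2)R = 20.8 J/(mol·K).
ΔU = 0.903×20.8×(1170−523) = 12100 J.

12100 J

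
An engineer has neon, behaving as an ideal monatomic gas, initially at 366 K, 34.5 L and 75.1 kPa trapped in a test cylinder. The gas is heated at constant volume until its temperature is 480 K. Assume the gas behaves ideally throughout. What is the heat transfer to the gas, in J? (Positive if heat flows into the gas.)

1210 J

n = P₁V₁/(RT₁) = 75.1×34.5/(8.314×366) = 0.851 mol.
Isochoric: V stays 34.5 L; P/T = const ⇒ T₂ = 480 K, P₂ = 98.5 kPa.
W = 0 (no volume change).
ΔU = nCvΔT = 0.851×12.5×(480−366) = 1210 J.
Q = ΔU = 1210 J.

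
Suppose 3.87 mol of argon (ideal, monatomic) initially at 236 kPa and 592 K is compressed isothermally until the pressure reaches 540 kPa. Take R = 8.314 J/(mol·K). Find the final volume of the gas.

V₁ = nRT₁/P₁ = 3.87×8.314×592/236 = 80.7 L.
Isothermal: T stays 592 K; PV = const ⇒ V₂ = 35.3 L, P₂ = 540 kPa.

35.3 L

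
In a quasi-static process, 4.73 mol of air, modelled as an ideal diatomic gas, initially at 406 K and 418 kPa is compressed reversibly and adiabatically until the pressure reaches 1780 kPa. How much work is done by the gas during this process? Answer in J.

-20500 J

V₁ = nRT₁/P₁ = 4.73×8.314×406/418 = 38.2 L.
Adiabatic: T₂/T₁ = (P₂/P₁)^((γ−1)/γ) ⇒ T₂ = 406×(4.26)^0.286 = 614 K; V₂ = 13.6 L.
ΔU = nCvΔT = 4.73×20.8×(614−406) = 20500 J.
Q = 0 for an adiabatic process, so W = −ΔU = -20500 J.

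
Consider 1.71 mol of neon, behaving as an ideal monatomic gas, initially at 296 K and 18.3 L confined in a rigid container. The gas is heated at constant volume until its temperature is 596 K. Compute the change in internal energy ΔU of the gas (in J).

6400 J

P₁ = nRT₁/V₁ = 1.71×8.314×296/18.3 = 230 kPa.
Isochoric: V stays 18.3 L; P/T = const ⇒ T₂ = 596 K, P₂ = 463 kPa.
For an ideal gas ΔU = nCvΔT with Cv = (3/2)R = 12.5 J/(mol·K).
ΔU = 1.71×12.5×(596−296) = 6400 J.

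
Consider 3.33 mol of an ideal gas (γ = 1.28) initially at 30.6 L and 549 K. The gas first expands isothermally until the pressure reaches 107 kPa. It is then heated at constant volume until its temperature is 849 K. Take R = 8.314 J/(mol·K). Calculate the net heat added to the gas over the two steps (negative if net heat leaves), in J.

53000 J

P₁ = nRT₁/V₁ = 3.33×8.314×549/30.6 = 497 kPa.
Step 1 — Isothermal: T stays 549 K; PV = const ⇒ V₂ = 142 L, P₂ = 107 kPa.
ΔU = 0 (ideal gas, T constant).
W = nRT ln(V₂/V₁) = 3.33×8.314×549×ln(4.64) = 23300 J.
Q = ΔU + W = 23300 J.
State after step 1: P = 107 kPa, V = 142 L, T = 549 K.
Step 2 — Isochoric: V stays 142 L; P/T = const ⇒ T₂ = 849 K, P₂ = 165 kPa.
W = 0 (no volume change).
ΔU = nCvΔT = 3.33×29.7×(849−549) = 29700 J.
Q = ΔU = 29700 J.
Net over both steps: W = 23300 J, Q = 53000 J, ΔU = 29700 J.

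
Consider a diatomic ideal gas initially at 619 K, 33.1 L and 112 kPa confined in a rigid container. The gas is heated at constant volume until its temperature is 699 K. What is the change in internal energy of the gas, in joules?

1200 J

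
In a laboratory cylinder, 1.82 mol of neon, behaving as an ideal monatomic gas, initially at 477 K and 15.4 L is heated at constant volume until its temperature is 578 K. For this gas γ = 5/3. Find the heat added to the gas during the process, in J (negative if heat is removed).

P₁ = nRT₁/V₁ = 1.82×8.314×477/15.4 = 469 kPa.
Isochoric: V stays 15.4 L; P/T = const ⇒ T₂ = 578 K, P₂ = 568 kPa.
W = 0 (no volume change).
ΔU = nCvΔT = 1.82×12.5×(578−477) = 2290 J.
Q = ΔU = 2290 J.

2290 J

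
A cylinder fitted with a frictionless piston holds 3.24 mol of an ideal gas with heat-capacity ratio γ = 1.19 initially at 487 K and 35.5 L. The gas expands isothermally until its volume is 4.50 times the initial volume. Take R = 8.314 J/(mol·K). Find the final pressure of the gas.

P₁ = nRT₁/V₁ = 3.24×8.314×487/35.5 = 370 kPa.
Isothermal: T stays 487 K; PV = const ⇒ V₂ = 160 L, P₂ = 82.1 kPa.

82.1 kPa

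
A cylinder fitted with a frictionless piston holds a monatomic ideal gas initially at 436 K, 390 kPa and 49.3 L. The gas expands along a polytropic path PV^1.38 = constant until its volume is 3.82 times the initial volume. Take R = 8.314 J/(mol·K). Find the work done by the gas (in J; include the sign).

20200 J

n = P₁V₁/(RT₁) = 390×49.3/(8.314×436) = 5.30 mol.
Polytropic n=1.38: T₂ = T₁(V₁/V₂)^(n−1) = 436×(0.262)^0.38 = 262 K; P₂ = P₁(V₁/V₂)^n = 61.4 kPa.
W = (P₁V₁−P₂V₂)/(n−1) = (390×49.3−61.4×188)/0.38 = 20200 J.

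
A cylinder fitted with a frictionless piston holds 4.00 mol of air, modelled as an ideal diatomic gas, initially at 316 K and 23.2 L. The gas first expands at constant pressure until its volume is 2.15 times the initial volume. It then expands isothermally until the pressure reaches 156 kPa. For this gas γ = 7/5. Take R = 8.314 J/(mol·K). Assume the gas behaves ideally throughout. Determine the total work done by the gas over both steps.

P₁ = nRT₁/V₁ = 4.00×8.314×316/23.2 = 453 kPa.
Step 1 — Isobaric: P stays 453 kPa; V/T = const ⇒ T₂ = 679 K, V₂ = 49.9 L.
W = PΔV = 453×(49.9−23.2) kPa·L = 12100 J.
ΔU = nCvΔT = 4.00×20.8×(679−316) = 30200 J.
Q = ΔU + W = nCpΔT = 42300 J.
State after step 1: P = 453 kPa, V = 49.9 L, T = 679 K.
Step 2 — Isothermal: T stays 679 K; PV = const ⇒ V₂ = 145 L, P₂ = 156 kPa.
ΔU = 0 (ideal gas, T constant).
W = nRT ln(V₂/V₁) = 4.00×8.314×679×ln(2.90) = 24100 J.
Q = ΔU + W = 24100 J.
Net over both steps: W = 36200 J, Q = 66400 J, ΔU = 30200 J.

36200 J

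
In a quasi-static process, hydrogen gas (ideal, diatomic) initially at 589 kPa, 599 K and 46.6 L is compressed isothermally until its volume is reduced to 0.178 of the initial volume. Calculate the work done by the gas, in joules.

n = P₁V₁/(RT₁) = 589×46.6/(8.314×599) = 5.51 mol.
Isothermal: T stays 599 K; PV = const ⇒ V₂ = 8.29 L, P₂ = 3310 kPa.
W = nRT ln(V₂/V₁) = 5.51×8.314×599×ln(0.178) = -47400 J.

-47400 J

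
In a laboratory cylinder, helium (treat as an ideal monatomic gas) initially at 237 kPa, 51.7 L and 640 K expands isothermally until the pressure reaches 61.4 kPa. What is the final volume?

Isothermal: T stays 640 K; PV = const ⇒ V₂ = 200 L, P₂ = 61.4 kPa.

200 L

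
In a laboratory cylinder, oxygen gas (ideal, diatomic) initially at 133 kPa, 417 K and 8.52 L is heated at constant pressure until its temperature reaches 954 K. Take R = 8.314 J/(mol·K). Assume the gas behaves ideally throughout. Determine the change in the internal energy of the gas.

n = P₁V₁/(RT₁) = 133×8.52/(8.314×417) = 0.327 mol.
Isobaric: P stays 133 kPa; V/T = const ⇒ T₂ = 954 K, V₂ = 19.5 L.
For an ideal gas ΔU = nCvΔT with Cv = (5/2)R = 20.8 J/(mol·K).
ΔU = 0.327×20.8×(954−417) = 3650 J.

3650 J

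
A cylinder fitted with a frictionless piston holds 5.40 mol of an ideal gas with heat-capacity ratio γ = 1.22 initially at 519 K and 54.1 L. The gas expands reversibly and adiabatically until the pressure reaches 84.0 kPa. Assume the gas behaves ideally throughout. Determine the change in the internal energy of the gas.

-27000 J

P₁ = nRT₁/V₁ = 5.40×8.314×519/54.1 = 431 kPa.
Adiabatic: T₂/T₁ = (P₂/P₁)^((γ−1)/γ) ⇒ T₂ = 519×(0.195)^0.180 = 387 K; V₂ = 207 L.
For an ideal gas ΔU = nCvΔT with Cv = R/(γ−1) = 37.8 J/(mol·K).
ΔU = 5.40×37.8×(387−519) = -27000 J.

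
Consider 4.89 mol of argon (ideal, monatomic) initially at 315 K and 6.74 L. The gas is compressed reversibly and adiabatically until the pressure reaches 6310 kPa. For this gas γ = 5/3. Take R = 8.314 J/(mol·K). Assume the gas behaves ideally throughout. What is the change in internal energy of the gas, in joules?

P₁ = nRT₁/V₁ = 4.89×8.314×315/6.74 = 1900 kPa.
Adiabatic: T₂/T₁ = (P₂/P₁)^((γ−1)/γ) ⇒ T₂ = 315×(3.32)^0.400 = 509 K; V₂ = 3.28 L.
For an ideal gas ΔU = nCvΔT with Cv = (3/2)R = 12.5 J/(mol·K).
ΔU = 4.89×12.5×(509−315) = 11800 J.

11800 J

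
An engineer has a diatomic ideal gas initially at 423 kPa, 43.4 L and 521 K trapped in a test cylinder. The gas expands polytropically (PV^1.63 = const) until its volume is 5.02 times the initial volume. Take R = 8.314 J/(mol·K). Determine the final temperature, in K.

189 K

Polytropic n=1.63: T₂ = T₁(V₁/V₂)^(n−1) = 521×(0.199)^0.63 = 189 K; P₂ = P₁(V₁/V₂)^n = 30.5 kPa.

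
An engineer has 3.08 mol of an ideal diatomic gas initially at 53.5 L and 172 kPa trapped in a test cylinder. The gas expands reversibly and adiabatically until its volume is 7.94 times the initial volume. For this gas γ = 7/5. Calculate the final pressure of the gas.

9.46 kPa

T₁ = P₁V₁/(nR) = 172×53.5/(3.08×8.314) = 359 K.
Adiabatic: TV^(γ−1) = const ⇒ T₂ = 359×(0.126)^0.400 = 157 K; PV^γ = const ⇒ P₂ = 9.46 kPa.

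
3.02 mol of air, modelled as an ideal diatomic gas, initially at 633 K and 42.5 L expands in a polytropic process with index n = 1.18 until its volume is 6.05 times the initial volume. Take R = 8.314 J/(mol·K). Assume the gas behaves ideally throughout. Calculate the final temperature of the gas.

458 K

P₁ = nRT₁/V₁ = 3.02×8.314×633/42.5 = 374 kPa.
Polytropic n=1.18: T₂ = T₁(V₁/V₂)^(n−1) = 633×(0.165)^0.18 = 458 K; P₂ = P₁(V₁/V₂)^n = 44.7 kPa.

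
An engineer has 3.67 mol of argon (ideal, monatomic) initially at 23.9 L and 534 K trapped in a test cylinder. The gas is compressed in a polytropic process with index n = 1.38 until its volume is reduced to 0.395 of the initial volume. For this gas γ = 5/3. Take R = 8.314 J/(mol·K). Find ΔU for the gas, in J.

10300 J

P₁ = nRT₁/V₁ = 3.67×8.314×534/23.9 = 682 kPa.
Polytropic n=1.38: T₂ = T₁(V₁/V₂)^(n−1) = 534×(2.53)^0.38 = 760 K; P₂ = P₁(V₁/V₂)^n = 2460 kPa.
For an ideal gas ΔU = nCvΔT with Cv = (3/2)R = 12.5 J/(mol·K).
ΔU = 3.67×12.5×(760−534) = 10300 J.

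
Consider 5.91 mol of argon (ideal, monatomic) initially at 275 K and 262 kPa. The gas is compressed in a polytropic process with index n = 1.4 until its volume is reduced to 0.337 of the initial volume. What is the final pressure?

1200 kPa

V₁ = nRT₁/P₁ = 5.91×8.314×275/262 = 51.6 L.
Polytropic n=1.4: T₂ = T₁(V₁/V₂)^(n−1) = 275×(2.97)^0.40 = 425 K; P₂ = P₁(V₁/V₂)^n = 1200 kPa.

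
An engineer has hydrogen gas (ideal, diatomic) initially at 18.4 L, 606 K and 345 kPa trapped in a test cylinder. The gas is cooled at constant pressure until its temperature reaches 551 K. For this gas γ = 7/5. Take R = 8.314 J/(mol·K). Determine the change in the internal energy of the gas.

n = P₁V₁/(RT₁) = 345×18.4/(8.314×606) = 1.26 mol.
Isobaric: P stays 345 kPa; V/T = const ⇒ T₂ = 551 K, V₂ = 16.7 L.
For an ideal gas ΔU = nCvΔT with Cv = (5/2)R = 20.8 J/(mol·K).
ΔU = 1.26×20.8×(551−606) = -1440 J.

-1440 J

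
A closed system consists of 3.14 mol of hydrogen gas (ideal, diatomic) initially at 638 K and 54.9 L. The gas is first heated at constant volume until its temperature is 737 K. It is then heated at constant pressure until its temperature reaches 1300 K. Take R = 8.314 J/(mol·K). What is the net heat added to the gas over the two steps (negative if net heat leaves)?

57900 J

P₁ = nRT₁/V₁ = 3.14×8.314×638/54.9 = 303 kPa.
Step 1 — Isochoric: V stays 54.9 L; P/T = const ⇒ T₂ = 737 K, P₂ = 350 kPa.
W = 0 (no volume change).
ΔU = nCvΔT = 3.14×20.8×(737−638) = 6460 J.
Q = ΔU = 6460 J.
State after step 1: P = 350 kPa, V = 54.9 L, T = 737 K.
Step 2 — Isobaric: P stays 350 kPa; V/T = const ⇒ T₂ = 1300 K, V₂ = 96.8 L.
W = PΔV = 350×(96.8−54.9) kPa·L = 14700 J.
ΔU = nCvΔT = 3.14×20.8×(1300−737) = 36700 J.
Q = ΔU + W = nCpΔT = 51400 J.
Net over both steps: W = 14700 J, Q = 57900 J, ΔU = 43200 J.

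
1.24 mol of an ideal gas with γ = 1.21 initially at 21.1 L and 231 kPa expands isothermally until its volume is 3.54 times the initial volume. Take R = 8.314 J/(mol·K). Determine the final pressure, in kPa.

65.3 kPa

T₁ = P₁V₁/(nR) = 231×21.1/(1.24×8.314) = 473 K.
Isothermal: T stays 473 K; PV = const ⇒ V₂ = 74.7 L, P₂ = 65.3 kPa.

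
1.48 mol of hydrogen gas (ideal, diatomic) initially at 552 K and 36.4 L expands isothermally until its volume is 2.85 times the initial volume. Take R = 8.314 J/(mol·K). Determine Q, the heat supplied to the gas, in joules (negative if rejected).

P₁ = nRT₁/V₁ = 1.48×8.314×552/36.4 = 187 kPa.
Isothermal: T stays 552 K; PV = const ⇒ V₂ = 104 L, P₂ = 65.5 kPa.
ΔU = 0 (ideal gas, T constant).
W = nRT ln(V₂/V₁) = 1.48×8.314×552×ln(2.85) = 7110 J.
Q = ΔU + W = 7110 J.

7110 J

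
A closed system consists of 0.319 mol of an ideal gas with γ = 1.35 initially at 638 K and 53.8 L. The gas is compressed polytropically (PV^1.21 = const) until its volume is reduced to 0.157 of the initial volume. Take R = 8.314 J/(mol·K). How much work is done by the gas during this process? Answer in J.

-3830 J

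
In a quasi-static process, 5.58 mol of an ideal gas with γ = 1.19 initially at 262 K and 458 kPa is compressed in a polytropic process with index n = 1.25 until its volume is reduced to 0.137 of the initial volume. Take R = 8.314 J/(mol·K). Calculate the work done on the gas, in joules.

V₁ = nRT₁/P₁ = 5.58×8.314×262/458 = 26.5 L.
Polytropic n=1.25: T₂ = T₁(V₁/V₂)^(n−1) = 262×(7.30)^0.25 = 431 K; P₂ = P₁(V₁/V₂)^n = 5490 kPa.
W = (P₁V₁−P₂V₂)/(n−1) = (458×26.5−5490×3.64)/0.25 = -31300 J.
Work done on the gas = −W_by = 31300 J.

31300 J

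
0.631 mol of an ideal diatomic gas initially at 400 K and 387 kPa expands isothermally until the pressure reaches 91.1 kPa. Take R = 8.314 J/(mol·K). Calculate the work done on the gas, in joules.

-3040 J

V₁ = nRT₁/P₁ = 0.631×8.314×400/387 = 5.42 L.
Isothermal: T stays 400 K; PV = const ⇒ V₂ = 23.0 L, P₂ = 91.1 kPa.
W = nRT ln(V₂/V₁) = 0.631×8.314×400×ln(4.25) = 3040 J.
Work done on the gas = −W_by = -3040 J.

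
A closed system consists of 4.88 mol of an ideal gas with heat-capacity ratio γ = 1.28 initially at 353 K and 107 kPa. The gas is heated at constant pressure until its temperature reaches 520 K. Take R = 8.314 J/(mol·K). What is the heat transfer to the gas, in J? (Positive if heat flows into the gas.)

V₁ = nRT₁/P₁ = 4.88×8.314×353/107 = 134 L.
Isobaric: P stays 107 kPa; V/T = const ⇒ T₂ = 520 K, V₂ = 197 L.
W = PΔV = 107×(197−134) kPa·L = 6780 J.
ΔU = nCvΔT = 4.88×29.7×(520−353) = 24200 J.
Q = ΔU + W = nCpΔT = 31000 J.

31000 J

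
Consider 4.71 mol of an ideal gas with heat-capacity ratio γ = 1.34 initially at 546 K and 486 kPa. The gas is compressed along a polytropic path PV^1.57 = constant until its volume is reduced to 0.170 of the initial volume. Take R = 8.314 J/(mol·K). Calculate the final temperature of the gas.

V₁ = nRT₁/P₁ = 4.71×8.314×546/486 = 44.0 L.
Polytropic n=1.57: T₂ = T₁(V₁/V₂)^(n−1) = 546×(5.88)^0.57 = 1500 K; P₂ = P₁(V₁/V₂)^n = 7850 kPa.

1500 K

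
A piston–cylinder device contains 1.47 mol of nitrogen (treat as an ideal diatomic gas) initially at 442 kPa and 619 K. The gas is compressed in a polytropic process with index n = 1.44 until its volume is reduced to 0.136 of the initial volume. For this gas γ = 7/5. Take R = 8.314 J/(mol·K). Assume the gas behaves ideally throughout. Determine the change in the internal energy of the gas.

V₁ = nRT₁/P₁ = 1.47×8.314×619/442 = 17.1 L.
Polytropic n=1.44: T₂ = T₁(V₁/V₂)^(n−1) = 619×(7.35)^0.44 = 1490 K; P₂ = P₁(V₁/V₂)^n = 7820 kPa.
For an ideal gas ΔU = nCvΔT with Cv = (5/2)R = 20.8 J/(mol·K).
ΔU = 1.47×20.8×(1490−619) = 26600 J.

26600 J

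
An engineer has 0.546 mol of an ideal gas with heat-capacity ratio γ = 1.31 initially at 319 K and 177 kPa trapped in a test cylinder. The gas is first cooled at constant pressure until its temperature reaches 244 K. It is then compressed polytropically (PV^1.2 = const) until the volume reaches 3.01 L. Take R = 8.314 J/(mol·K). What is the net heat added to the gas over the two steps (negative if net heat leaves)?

-1750 J

V₁ = nRT₁/P₁ = 0.546×8.314×319/177 = 8.18 L.
Step 1 — Isobaric: P stays 177 kPa; V/T = const ⇒ T₂ = 244 K, V₂ = 6.26 L.
W = PΔV = 177×(6.26−8.18) kPa·L = -340 J.
ΔU = nCvΔT = 0.546×26.8×(244−319) = -1100 J.
Q = ΔU + W = nCpΔT = -1440 J.
State after step 1: P = 177 kPa, V = 6.26 L, T = 244 K.
Step 2 — Polytropic n=1.2: T₂ = T₁(V₁/V₂)^(n−1) = 244×(2.08)^0.20 = 282 K; P₂ = P₁(V₁/V₂)^n = 426 kPa.
W = (P₁V₁−P₂V₂)/(n−1) = (177×6.26−426×3.01)/0.20 = -873 J.
ΔU = nCvΔT = 0.546×26.8×(282−244) = 563 J.
Q = ΔU + W = -310 J.
Net over both steps: W = -1210 J, Q = -1750 J, ΔU = -535 J.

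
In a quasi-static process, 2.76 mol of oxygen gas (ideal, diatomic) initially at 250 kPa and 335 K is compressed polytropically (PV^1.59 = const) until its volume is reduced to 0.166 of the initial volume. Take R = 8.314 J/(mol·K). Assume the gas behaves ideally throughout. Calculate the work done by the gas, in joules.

V₁ = nRT₁/P₁ = 2.76×8.314×335/250 = 30.7 L.
Polytropic n=1.59: T₂ = T₁(V₁/V₂)^(n−1) = 335×(6.02)^0.59 = 966 K; P₂ = P₁(V₁/V₂)^n = 4340 kPa.
W = (P₁V₁−P₂V₂)/(n−1) = (250×30.7−4340×5.10)/0.59 = -24600 J.

-24600 J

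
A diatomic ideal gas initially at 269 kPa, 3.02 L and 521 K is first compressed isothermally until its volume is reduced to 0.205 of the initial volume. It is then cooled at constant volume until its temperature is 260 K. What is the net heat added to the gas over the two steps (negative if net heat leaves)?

-2300 J

n = P₁V₁/(RT₁) = 269×3.02/(8.314×521) = 0.188 mol.
Step 1 — Isothermal: T stays 521 K; PV = const ⇒ V₂ = 0.619 L, P₂ = 1310 kPa.
ΔU = 0 (ideal gas, T constant).
W = nRT ln(V₂/V₁) = 0.188×8.314×521×ln(0.205) = -1290 J.
Q = ΔU + W = -1290 J.
State after step 1: P = 1310 kPa, V = 0.619 L, T = 521 K.
Step 2 — Isochoric: V stays 0.619 L; P/T = const ⇒ T₂ = 260 K, P₂ = 655 kPa.
W = 0 (no volume change).
ΔU = nCvΔT = 0.188×20.8×(260−521) = -1020 J.
Q = ΔU = -1020 J.
Net over both steps: W = -1290 J, Q = -2300 J, ΔU = -1020 J.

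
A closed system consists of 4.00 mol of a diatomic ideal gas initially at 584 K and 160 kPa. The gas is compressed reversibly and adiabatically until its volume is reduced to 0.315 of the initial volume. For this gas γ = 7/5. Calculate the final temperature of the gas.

V₁ = nRT₁/P₁ = 4.00×8.314×584/160 = 121 L.
Adiabatic: TV^(γ−1) = const ⇒ T₂ = 584×(3.17)^0.400 = 927 K; PV^γ = const ⇒ P₂ = 806 kPa.

927 K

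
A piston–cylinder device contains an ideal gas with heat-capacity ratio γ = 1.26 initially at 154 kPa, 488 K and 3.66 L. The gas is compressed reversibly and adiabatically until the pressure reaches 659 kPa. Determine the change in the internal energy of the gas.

n = P₁V₁/(RT₁) = 154×3.66/(8.314×488) = 0.139 mol.
Adiabatic: T₂/T₁ = (P₂/P₁)^((γ−1)/γ) ⇒ T₂ = 488×(4.28)^0.206 = 659 K; V₂ = 1.15 L.
For an ideal gas ΔU = nCvΔT with Cv = R/(γ−1) = 32.0 J/(mol·K).
ΔU = 0.139×32.0×(659−488) = 758 J.

758 J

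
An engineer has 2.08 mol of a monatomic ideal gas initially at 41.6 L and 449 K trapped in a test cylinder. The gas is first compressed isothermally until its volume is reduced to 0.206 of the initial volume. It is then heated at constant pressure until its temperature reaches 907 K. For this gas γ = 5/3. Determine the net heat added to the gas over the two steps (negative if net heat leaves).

P₁ = nRT₁/V₁ = 2.08×8.314×449/41.6 = 187 kPa.
Step 1 — Isothermal: T stays 449 K; PV = const ⇒ V₂ = 8.57 L, P₂ = 906 kPa.
ΔU = 0 (ideal gas, T constant).
W = nRT ln(V₂/V₁) = 2.08×8.314×449×ln(0.206) = -12300 J.
Q = ΔU + W = -12300 J.
State after step 1: P = 906 kPa, V = 8.57 L, T = 449 K.
Step 2 — Isobaric: P stays 906 kPa; V/T = const ⇒ T₂ = 907 K, V₂ = 17.3 L.
W = PΔV = 906×(17.3−8.57) kPa·L = 7920 J.
ΔU = nCvΔT = 2.08×12.5×(907−449) = 11900 J.
Q = ΔU + W = nCpΔT = 19800 J.
Net over both steps: W = -4350 J, Q = 7530 J, ΔU = 11900 J.

7530 J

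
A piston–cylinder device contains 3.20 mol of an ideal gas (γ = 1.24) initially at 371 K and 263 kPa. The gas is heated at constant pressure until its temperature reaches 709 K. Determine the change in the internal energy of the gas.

37500 J

V₁ = nRT₁/P₁ = 3.20×8.314×371/263 = 37.5 L.
Isobaric: P stays 263 kPa; V/T = const ⇒ T₂ = 709 K, V₂ = 71.7 L.
For an ideal gas ΔU = nCvΔT with Cv = R/(γ−1) = 34.6 J/(mol·K).
ΔU = 3.20×34.6×(709−371) = 37500 J.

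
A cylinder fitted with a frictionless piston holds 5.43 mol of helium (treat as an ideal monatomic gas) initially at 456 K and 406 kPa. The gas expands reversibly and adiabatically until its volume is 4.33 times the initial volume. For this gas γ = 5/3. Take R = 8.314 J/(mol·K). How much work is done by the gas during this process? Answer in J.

19300 J

V₁ = nRT₁/P₁ = 5.43×8.314×456/406 = 50.7 L.
Adiabatic: TV^(γ−1) = const ⇒ T₂ = 456×(0.231)^0.667 = 172 K; PV^γ = const ⇒ P₂ = 35.3 kPa.
ΔU = nCvΔT = 5.43×12.5×(172−456) = -19300 J.
Q = 0 for an adiabatic process, so W = −ΔU = 19300 J.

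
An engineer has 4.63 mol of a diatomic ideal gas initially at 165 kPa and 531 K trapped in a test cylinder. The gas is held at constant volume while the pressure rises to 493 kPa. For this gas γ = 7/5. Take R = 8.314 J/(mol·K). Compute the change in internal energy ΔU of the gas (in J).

102000 J

V₁ = nRT₁/P₁ = 4.63×8.314×531/165 = 124 L.
Isochoric: V stays 124 L; P/T = const ⇒ T₂ = 1590 K, P₂ = 493 kPa.
For an ideal gas ΔU = nCvΔT with Cv = (5/2)R = 20.8 J/(mol·K).
ΔU = 4.63×20.8×(1590−531) = 102000 J.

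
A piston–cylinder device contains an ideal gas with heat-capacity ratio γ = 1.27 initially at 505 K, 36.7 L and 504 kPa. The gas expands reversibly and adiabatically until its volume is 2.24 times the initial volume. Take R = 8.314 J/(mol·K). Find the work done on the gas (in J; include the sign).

-13400 J

n = P₁V₁/(RT₁) = 504×36.7/(8.314×505) = 4.41 mol.
Adiabatic: TV^(γ−1) = const ⇒ T₂ = 505×(0.446)^0.270 = 406 K; PV^γ = const ⇒ P₂ = 181 kPa.
ΔU = nCvΔT = 4.41×30.8×(406−505) = -13400 J.
Q = 0 for an adiabatic process, so W = −ΔU = 13400 J.
Work done on the gas = −W_by = -13400 J.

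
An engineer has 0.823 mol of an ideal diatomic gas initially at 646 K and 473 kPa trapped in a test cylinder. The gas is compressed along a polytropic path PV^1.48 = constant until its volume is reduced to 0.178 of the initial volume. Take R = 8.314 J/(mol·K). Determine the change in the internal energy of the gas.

14300 J

V₁ = nRT₁/P₁ = 0.823×8.314×646/473 = 9.35 L.
Polytropic n=1.48: T₂ = T₁(V₁/V₂)^(n−1) = 646×(5.62)^0.48 = 1480 K; P₂ = P₁(V₁/V₂)^n = 6080 kPa.
For an ideal gas ΔU = nCvΔT with Cv = (5/2)R = 20.8 J/(mol·K).
ΔU = 0.823×20.8×(1480−646) = 14300 J.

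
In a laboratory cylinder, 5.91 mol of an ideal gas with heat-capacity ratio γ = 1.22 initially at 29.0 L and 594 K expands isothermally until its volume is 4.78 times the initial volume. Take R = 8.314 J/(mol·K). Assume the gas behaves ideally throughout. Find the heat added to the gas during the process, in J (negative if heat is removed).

P₁ = nRT₁/V₁ = 5.91×8.314×594/29.0 = 1010 kPa.
Isothermal: T stays 594 K; PV = const ⇒ V₂ = 139 L, P₂ = 211 kPa.
ΔU = 0 (ideal gas, T constant).
W = nRT ln(V₂/V₁) = 5.91×8.314×594×ln(4.78) = 45700 J.
Q = ΔU + W = 45700 J.

45700 J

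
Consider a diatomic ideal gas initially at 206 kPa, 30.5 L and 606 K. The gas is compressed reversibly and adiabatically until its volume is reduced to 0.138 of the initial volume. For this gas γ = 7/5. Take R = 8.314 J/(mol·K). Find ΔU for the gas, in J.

n = P₁V₁/(RT₁) = 206×30.5/(8.314×606) = 1.25 mol.
Adiabatic: TV^(γ−1) = const ⇒ T₂ = 606×(7.25)^0.400 = 1340 K; PV^γ = const ⇒ P₂ = 3300 kPa.
For an ideal gas ΔU = nCvΔT with Cv = (5/2)R = 20.8 J/(mol·K).
ΔU = 1.25×20.8×(1340−606) = 19000 J.

19000 J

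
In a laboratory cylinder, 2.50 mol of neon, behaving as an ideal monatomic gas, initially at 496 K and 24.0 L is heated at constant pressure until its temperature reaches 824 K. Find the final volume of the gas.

P₁ = nRT₁/V₁ = 2.50×8.314×496/24.0 = 430 kPa.
Isobaric: P stays 430 kPa; V/T = const ⇒ T₂ = 824 K, V₂ = 39.9 L.

39.9 L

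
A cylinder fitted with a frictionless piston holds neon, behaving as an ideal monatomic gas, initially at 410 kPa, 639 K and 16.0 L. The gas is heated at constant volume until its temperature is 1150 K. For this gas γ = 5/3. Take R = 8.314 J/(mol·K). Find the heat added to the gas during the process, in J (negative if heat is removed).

n = P₁V₁/(RT₁) = 410×16.0/(8.314×639) = 1.23 mol.
Isochoric: V stays 16.0 L; P/T = const ⇒ T₂ = 1150 K, P₂ = 738 kPa.
W = 0 (no volume change).
ΔU = nCvΔT = 1.23×12.5×(1150−639) = 7870 J.
Q = ΔU = 7870 J.

7870 J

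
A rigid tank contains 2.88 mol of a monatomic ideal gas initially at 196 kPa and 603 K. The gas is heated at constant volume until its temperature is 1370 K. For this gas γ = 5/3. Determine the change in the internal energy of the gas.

27500 J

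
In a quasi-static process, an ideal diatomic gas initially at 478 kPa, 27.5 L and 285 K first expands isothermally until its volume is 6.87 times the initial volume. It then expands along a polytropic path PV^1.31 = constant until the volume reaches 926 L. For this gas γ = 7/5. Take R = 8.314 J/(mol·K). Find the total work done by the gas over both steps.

n = P₁V₁/(RT₁) = 478×27.5/(8.314×285) = 5.55 mol.
Step 1 — Isothermal: T stays 285 K; PV = const ⇒ V₂ = 189 L, P₂ = 69.6 kPa.
ΔU = 0 (ideal gas, T constant).
W = nRT ln(V₂/V₁) = 5.55×8.314×285×ln(6.87) = 25300 J.
Q = ΔU + W = 25300 J.
State after step 1: P = 69.6 kPa, V = 189 L, T = 285 K.
Step 2 — Polytropic n=1.31: T₂ = T₁(V₁/V₂)^(n−1) = 285×(0.204)^0.31 = 174 K; P₂ = P₁(V₁/V₂)^n = 8.67 kPa.
W = (P₁V₁−P₂V₂)/(n−1) = (69.6×189−8.67×926)/0.31 = 16500 J.
ΔU = nCvΔT = 5.55×20.8×(174−285) = -12800 J.
Q = ΔU + W = 3710 J.
Net over both steps: W = 41800 J, Q = 29000 J, ΔU = -12800 J.

41800 J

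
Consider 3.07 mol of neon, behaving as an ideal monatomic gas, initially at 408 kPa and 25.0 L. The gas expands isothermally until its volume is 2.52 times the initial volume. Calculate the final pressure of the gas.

T₁ = P₁V₁/(nR) = 408×25.0/(3.07×8.314) = 400 K.
Isothermal: T stays 400 K; PV = const ⇒ V₂ = 63.0 L, P₂ = 162 kPa.

162 kPa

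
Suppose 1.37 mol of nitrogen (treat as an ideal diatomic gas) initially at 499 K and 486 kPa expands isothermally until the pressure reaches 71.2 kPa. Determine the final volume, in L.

79.8 L

V₁ = nRT₁/P₁ = 1.37×8.314×499/486 = 11.7 L.
Isothermal: T stays 499 K; PV = const ⇒ V₂ = 79.8 L, P₂ = 71.2 kPa.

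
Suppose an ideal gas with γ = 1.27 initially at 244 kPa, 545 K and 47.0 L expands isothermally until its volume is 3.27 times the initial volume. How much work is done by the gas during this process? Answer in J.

n = P₁V₁/(RT₁) = 244×47.0/(8.314×545) = 2.53 mol.
Isothermal: T stays 545 K; PV = const ⇒ V₂ = 154 L, P₂ = 74.6 kPa.
W = nRT ln(V₂/V₁) = 2.53×8.314×545×ln(3.27) = 13600 J.

13600 J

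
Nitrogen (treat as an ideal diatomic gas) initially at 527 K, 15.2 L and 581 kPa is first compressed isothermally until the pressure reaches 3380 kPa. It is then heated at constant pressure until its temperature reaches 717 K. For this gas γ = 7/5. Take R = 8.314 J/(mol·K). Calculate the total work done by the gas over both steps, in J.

-12400 J

n = P₁V₁/(RT₁) = 581×15.2/(8.314×527) = 2.02 mol.
Step 1 — Isothermal: T stays 527 K; PV = const ⇒ V₂ = 2.61 L, P₂ = 3380 kPa.
ΔU = 0 (ideal gas, T constant).
W = nRT ln(V₂/V₁) = 2.02×8.314×527×ln(0.172) = -15600 J.
Q = ΔU + W = -15600 J.
State after step 1: P = 3380 kPa, V = 2.61 L, T = 527 K.
Step 2 — Isobaric: P stays 3380 kPa; V/T = const ⇒ T₂ = 717 K, V₂ = 3.55 L.
W = PΔV = 3380×(3.55−2.61) kPa·L = 3180 J.
ΔU = nCvΔT = 2.02×20.8×(717−527) = 7960 J.
Q = ΔU + W = nCpΔT = 11100 J.
Net over both steps: W = -12400 J, Q = -4410 J, ΔU = 7960 J.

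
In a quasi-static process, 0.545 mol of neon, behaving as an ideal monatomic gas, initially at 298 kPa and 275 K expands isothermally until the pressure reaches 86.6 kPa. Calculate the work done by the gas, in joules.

V₁ = nRT₁/P₁ = 0.545×8.314×275/298 = 4.18 L.
Isothermal: T stays 275 K; PV = const ⇒ V₂ = 14.4 L, P₂ = 86.6 kPa.
W = nRT ln(V₂/V₁) = 0.545×8.314×275×ln(3.44) = 1540 J.

1540 J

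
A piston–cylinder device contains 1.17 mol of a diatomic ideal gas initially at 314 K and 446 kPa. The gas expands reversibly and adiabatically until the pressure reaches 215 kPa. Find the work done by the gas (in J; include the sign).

V₁ = nRT₁/P₁ = 1.17×8.314×314/446 = 6.85 L.
Adiabatic: T₂/T₁ = (P₂/P₁)^((γ−1)/γ) ⇒ T₂ = 314×(0.482)^0.286 = 255 K; V₂ = 11.5 L.
ΔU = nCvΔT = 1.17×20.8×(255−314) = -1440 J.
Q = 0 for an adiabatic process, so W = −ΔU = 1440 J.

1440 J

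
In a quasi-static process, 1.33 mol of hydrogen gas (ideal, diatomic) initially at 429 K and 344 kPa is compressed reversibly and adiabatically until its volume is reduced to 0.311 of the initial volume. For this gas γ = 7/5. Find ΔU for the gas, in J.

7060 J

V₁ = nRT₁/P₁ = 1.33×8.314×429/344 = 13.8 L.
Adiabatic: TV^(γ−1) = const ⇒ T₂ = 429×(3.22)^0.400 = 684 K; PV^γ = const ⇒ P₂ = 1760 kPa.
For an ideal gas ΔU = nCvΔT with Cv = (5/2)R = 20.8 J/(mol·K).
ΔU = 1.33×20.8×(684−429) = 7060 J.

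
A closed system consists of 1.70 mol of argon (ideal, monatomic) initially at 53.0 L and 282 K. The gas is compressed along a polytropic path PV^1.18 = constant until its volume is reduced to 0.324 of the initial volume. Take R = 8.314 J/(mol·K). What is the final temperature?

345 K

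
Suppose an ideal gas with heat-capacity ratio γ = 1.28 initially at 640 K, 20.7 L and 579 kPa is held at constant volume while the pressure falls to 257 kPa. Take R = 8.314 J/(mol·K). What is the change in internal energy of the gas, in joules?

n = P₁V₁/(RT₁) = 579×20.7/(8.314×640) = 2.25 mol.
Isochoric: V stays 20.7 L; P/T = const ⇒ T₂ = 284 K, P₂ = 257 kPa.
For an ideal gas ΔU = nCvΔT with Cv = R/(γ−1) = 29.7 J/(mol·K).
ΔU = 2.25×29.7×(284−640) = -23800 J.

-23800 J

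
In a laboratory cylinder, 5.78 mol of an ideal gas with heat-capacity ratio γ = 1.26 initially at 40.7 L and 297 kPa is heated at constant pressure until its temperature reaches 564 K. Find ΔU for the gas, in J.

T₁ = P₁V₁/(nR) = 297×40.7/(5.78×8.314) = 252 K.
Isobaric: P stays 297 kPa; V/T = const ⇒ T₂ = 564 K, V₂ = 91.3 L.
For an ideal gas ΔU = nCvΔT with Cv = R/(γ−1) = 32.0 J/(mol·K).
ΔU = 5.78×32.0×(564−252) = 57800 J.

57800 J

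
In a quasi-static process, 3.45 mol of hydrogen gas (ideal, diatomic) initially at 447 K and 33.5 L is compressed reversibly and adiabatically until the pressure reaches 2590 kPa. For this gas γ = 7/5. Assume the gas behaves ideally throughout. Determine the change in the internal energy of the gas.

23300 J

P₁ = nRT₁/V₁ = 3.45×8.314×447/33.5 = 383 kPa.
Adiabatic: T₂/T₁ = (P₂/P₁)^((γ−1)/γ) ⇒ T₂ = 447×(6.77)^0.286 = 772 K; V₂ = 8.55 L.
For an ideal gas ΔU = nCvΔT with Cv = (5/2)R = 20.8 J/(mol·K).
ΔU = 3.45×20.8×(772−447) = 23300 J.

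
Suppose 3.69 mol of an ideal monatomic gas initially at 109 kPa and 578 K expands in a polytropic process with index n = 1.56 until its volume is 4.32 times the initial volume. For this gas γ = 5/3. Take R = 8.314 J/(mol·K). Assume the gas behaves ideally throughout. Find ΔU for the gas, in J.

-14900 J

V₁ = nRT₁/P₁ = 3.69×8.314×578/109 = 163 L.
Polytropic n=1.56: T₂ = T₁(V₁/V₂)^(n−1) = 578×(0.231)^0.56 = 255 K; P₂ = P₁(V₁/V₂)^n = 11.1 kPa.
For an ideal gas ΔU = nCvΔT with Cv = (3/2)R = 12.5 J/(mol·K).
ΔU = 3.69×12.5×(255−578) = -14900 J.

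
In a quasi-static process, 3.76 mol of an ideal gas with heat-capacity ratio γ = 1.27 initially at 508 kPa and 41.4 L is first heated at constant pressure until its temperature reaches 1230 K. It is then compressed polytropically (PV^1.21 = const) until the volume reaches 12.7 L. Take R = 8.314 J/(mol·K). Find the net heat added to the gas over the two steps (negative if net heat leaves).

63400 J

T₁ = P₁V₁/(nR) = 508×41.4/(3.76×8.314) = 673 K.
Step 1 — Isobaric: P stays 508 kPa; V/T = const ⇒ T₂ = 1230 K, V₂ = 75.7 L.
W = PΔV = 508×(75.7−41.4) kPa·L = 17400 J.
ΔU = nCvΔT = 3.76×30.8×(1230−673) = 64500 J.
Q = ΔU + W = nCpΔT = 81900 J.
State after step 1: P = 508 kPa, V = 75.7 L, T = 1230 K.
Step 2 — Polytropic n=1.21: T₂ = T₁(V₁/V₂)^(n−1) = 1230×(5.96)^0.21 = 1790 K; P₂ = P₁(V₁/V₂)^n = 4400 kPa.
W = (P₁V₁−P₂V₂)/(n−1) = (508×75.7−4400×12.7)/0.21 = -83300 J.
ΔU = nCvΔT = 3.76×30.8×(1790−1230) = 64800 J.
Q = ΔU + W = -18500 J.
Net over both steps: W = -65900 J, Q = 63400 J, ΔU = 129000 J.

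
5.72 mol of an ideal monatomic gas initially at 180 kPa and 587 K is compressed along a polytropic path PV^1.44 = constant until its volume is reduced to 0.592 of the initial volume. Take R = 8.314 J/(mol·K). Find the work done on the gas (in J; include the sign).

16500 J

V₁ = nRT₁/P₁ = 5.72×8.314×587/180 = 155 L.
Polytropic n=1.44: T₂ = T₁(V₁/V₂)^(n−1) = 587×(1.69)^0.44 = 739 K; P₂ = P₁(V₁/V₂)^n = 383 kPa.
W = (P₁V₁−P₂V₂)/(n−1) = (180×155−383×91.8)/0.44 = -16500 J.
Work done on the gas = −W_by = 16500 J.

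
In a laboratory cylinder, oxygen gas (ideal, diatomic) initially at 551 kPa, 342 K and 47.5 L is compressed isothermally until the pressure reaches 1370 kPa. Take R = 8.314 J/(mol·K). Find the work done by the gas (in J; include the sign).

n = P₁V₁/(RT₁) = 551×47.5/(8.314×342) = 9.20 mol.
Isothermal: T stays 342 K; PV = const ⇒ V₂ = 19.1 L, P₂ = 1370 kPa.
W = nRT ln(V₂/V₁) = 9.20×8.314×342×ln(0.402) = -23800 J.

-23800 J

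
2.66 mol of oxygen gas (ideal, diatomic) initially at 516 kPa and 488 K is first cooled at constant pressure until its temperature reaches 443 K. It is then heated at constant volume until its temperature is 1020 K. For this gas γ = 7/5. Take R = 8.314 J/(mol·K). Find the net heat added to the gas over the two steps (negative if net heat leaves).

V₁ = nRT₁/P₁ = 2.66×8.314×488/516 = 20.9 L.
Step 1 — Isobaric: P stays 516 kPa; V/T = const ⇒ T₂ = 443 K, V₂ = 19.0 L.
W = PΔV = 516×(19.0−20.9) kPa·L = -995 J.
ΔU = nCvΔT = 2.66×20.8×(443−488) = -2490 J.
Q = ΔU + W = nCpΔT = -3480 J.
State after step 1: P = 516 kPa, V = 19.0 L, T = 443 K.
Step 2 — Isochoric: V stays 19.0 L; P/T = const ⇒ T₂ = 1020 K, P₂ = 1190 kPa.
W = 0 (no volume change).
ΔU = nCvΔT = 2.66×20.8×(1020−443) = 31900 J.
Q = ΔU = 31900 J.
Net over both steps: W = -995 J, Q = 28400 J, ΔU = 29400 J.

28400 J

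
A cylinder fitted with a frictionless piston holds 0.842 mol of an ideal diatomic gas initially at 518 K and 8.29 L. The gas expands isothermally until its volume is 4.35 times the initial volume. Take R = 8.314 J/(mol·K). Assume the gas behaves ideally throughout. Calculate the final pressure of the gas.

P₁ = nRT₁/V₁ = 0.842×8.314×518/8.29 = 437 kPa.
Isothermal: T stays 518 K; PV = const ⇒ V₂ = 36.1 L, P₂ = 101 kPa.

101 kPa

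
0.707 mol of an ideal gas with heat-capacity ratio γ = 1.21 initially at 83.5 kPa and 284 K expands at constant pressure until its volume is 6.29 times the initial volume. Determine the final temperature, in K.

V₁ = nRT₁/P₁ = 0.707×8.314×284/83.5 = 20.0 L.
Isobaric: P stays 83.5 kPa; V/T = const ⇒ T₂ = 1790 K, V₂ = 126 L.

1790 K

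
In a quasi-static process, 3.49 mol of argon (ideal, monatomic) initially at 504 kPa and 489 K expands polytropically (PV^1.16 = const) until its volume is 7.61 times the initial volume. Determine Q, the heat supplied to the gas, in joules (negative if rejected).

18700 J

V₁ = nRT₁/P₁ = 3.49×8.314×489/504 = 28.2 L.
Polytropic n=1.16: T₂ = T₁(V₁/V₂)^(n−1) = 489×(0.131)^0.16 = 353 K; P₂ = P₁(V₁/V₂)^n = 47.9 kPa.
W = (P₁V₁−P₂V₂)/(n−1) = (504×28.2−47.9×214)/0.16 = 24600 J.
ΔU = nCvΔT = 3.49×12.5×(353−489) = -5900 J.
Q = ΔU + W = 18700 J.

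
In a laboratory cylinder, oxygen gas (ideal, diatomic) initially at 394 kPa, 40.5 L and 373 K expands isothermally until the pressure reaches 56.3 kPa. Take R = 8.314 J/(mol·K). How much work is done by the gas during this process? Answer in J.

31000 J

n = P₁V₁/(RT₁) = 394×40.5/(8.314×373) = 5.15 mol.
Isothermal: T stays 373 K; PV = const ⇒ V₂ = 283 L, P₂ = 56.3 kPa.
W = nRT ln(V₂/V₁) = 5.15×8.314×373×ln(7.00) = 31000 J.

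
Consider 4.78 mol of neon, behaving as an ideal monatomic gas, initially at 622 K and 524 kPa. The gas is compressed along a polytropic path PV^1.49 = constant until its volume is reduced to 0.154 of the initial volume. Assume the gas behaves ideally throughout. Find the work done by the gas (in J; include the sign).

-75700 J

V₁ = nRT₁/P₁ = 4.78×8.314×622/524 = 47.2 L.
Polytropic n=1.49: T₂ = T₁(V₁/V₂)^(n−1) = 622×(6.49)^0.49 = 1560 K; P₂ = P₁(V₁/V₂)^n = 8510 kPa.
W = (P₁V₁−P₂V₂)/(n−1) = (524×47.2−8510×7.26)/0.49 = -75700 J.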